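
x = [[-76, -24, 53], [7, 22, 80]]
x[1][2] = 80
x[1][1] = 22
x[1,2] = 80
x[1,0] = 7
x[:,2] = [53, 80]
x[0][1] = -24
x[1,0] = 7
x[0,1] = -24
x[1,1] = 22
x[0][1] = -24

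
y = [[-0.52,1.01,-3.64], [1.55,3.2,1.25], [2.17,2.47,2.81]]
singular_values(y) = [5.89, 3.55, 0.32]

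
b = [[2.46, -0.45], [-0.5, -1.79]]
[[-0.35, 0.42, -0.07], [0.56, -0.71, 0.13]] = b @ [[-0.19, 0.23, -0.04], [-0.26, 0.33, -0.06]]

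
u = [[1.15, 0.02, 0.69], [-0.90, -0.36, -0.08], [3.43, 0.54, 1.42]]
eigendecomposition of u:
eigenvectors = [[-0.38,0.35,0.23], [0.13,-0.75,0.76], [-0.91,-0.56,-0.61]]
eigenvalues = [2.78, 0.0, -0.57]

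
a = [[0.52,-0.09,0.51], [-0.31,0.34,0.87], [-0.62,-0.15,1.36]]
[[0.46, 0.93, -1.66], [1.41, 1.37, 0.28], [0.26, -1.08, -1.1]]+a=[[0.98,0.84,-1.15],[1.1,1.71,1.15],[-0.36,-1.23,0.26]]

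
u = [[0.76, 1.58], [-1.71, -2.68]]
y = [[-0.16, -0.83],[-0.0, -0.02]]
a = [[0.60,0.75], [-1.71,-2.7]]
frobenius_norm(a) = 3.34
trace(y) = -0.18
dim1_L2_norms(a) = [0.96, 3.2]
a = y + u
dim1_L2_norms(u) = [1.75, 3.18]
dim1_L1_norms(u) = [2.34, 4.39]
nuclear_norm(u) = 3.81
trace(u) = -1.92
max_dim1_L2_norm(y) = 0.85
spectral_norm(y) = 0.85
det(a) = -0.34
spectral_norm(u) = 3.63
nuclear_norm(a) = 3.44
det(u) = 0.67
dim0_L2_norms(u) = [1.87, 3.11]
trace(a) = -2.10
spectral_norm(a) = 3.34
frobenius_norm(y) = 0.85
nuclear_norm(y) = 0.85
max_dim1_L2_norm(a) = 3.2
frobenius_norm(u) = 3.63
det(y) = 0.00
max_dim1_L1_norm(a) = 4.41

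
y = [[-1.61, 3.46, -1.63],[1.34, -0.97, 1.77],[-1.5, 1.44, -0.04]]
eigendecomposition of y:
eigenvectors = [[0.78+0.00j, -0.66+0.00j, (-0.66-0j)], [(-0.48+0j), (-0.46-0.33j), -0.46+0.33j], [0.41+0.00j, (0.08-0.49j), (0.08+0.49j)]]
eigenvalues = [(-4.62+0j), (1+0.5j), (1-0.5j)]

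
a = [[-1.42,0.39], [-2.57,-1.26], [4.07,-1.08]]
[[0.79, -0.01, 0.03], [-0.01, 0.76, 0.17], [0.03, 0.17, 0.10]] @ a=[[-0.97, 0.29],[-1.25, -1.15],[-0.07, -0.31]]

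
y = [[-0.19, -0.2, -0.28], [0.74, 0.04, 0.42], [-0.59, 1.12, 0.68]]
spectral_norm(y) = 1.45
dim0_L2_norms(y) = [0.97, 1.14, 0.85]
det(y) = -0.00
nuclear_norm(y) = 2.37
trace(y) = 0.53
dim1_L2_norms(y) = [0.39, 0.85, 1.44]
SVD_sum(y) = [[0.09, -0.17, -0.1],[0.03, -0.05, -0.03],[-0.58, 1.12, 0.68]] + [[-0.28, -0.04, -0.18], [0.71, 0.09, 0.45], [-0.01, -0.00, -0.0]] + [[0.00, 0.0, -0.0], [0.00, 0.00, -0.00], [0.00, 0.00, -0.00]]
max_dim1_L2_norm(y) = 1.44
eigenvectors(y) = [[0.16,-0.37,-0.24], [-0.69,-0.61,0.21], [0.7,0.70,0.95]]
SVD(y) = [[0.15, 0.36, -0.92], [0.05, -0.93, -0.36], [-0.99, 0.01, -0.15]] @ diag([1.4541864858280467, 0.9112251695437004, 0.0032178914108071987]) @ [[0.41,-0.78,-0.48], [-0.84,-0.11,-0.53], [-0.36,-0.62,0.70]]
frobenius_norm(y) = 1.72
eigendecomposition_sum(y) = [[-0.16, 0.04, -0.05], [0.7, -0.17, 0.22], [-0.71, 0.18, -0.22]] + [[0.01, 0.0, 0.00], [0.01, 0.00, 0.0], [-0.01, -0.0, -0.00]] + [[-0.03, -0.24, -0.23],[0.03, 0.21, 0.20],[0.13, 0.95, 0.90]]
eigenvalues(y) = [-0.56, 0.01, 1.08]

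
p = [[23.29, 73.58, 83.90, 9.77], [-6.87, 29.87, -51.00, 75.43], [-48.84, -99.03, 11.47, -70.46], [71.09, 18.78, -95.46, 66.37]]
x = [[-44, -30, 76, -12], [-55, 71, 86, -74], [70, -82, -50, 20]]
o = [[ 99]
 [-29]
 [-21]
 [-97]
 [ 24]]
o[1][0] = -29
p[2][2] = 11.47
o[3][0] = -97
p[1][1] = 29.87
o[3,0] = -97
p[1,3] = 75.43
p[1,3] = 75.43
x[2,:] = [70, -82, -50, 20]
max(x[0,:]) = 76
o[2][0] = -21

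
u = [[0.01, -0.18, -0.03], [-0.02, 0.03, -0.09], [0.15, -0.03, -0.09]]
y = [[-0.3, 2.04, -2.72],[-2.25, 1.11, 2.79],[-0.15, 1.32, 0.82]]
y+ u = [[-0.29, 1.86, -2.75], [-2.27, 1.14, 2.7], [0.00, 1.29, 0.73]]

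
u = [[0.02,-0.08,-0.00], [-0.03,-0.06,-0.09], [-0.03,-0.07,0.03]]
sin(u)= [[0.02, -0.08, 0.00], [-0.03, -0.06, -0.09], [-0.03, -0.07, 0.03]]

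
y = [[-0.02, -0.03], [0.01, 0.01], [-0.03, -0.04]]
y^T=[[-0.02, 0.01, -0.03], [-0.03, 0.01, -0.04]]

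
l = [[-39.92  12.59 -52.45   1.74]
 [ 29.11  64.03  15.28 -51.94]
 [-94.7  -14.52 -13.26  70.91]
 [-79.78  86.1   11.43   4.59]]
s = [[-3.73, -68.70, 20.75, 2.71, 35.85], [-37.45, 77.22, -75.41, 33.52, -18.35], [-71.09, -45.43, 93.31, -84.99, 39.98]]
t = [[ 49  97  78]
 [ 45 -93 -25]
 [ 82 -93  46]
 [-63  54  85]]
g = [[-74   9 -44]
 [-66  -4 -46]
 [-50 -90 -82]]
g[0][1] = 9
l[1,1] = 64.03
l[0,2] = -52.45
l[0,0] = -39.92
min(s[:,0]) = -71.09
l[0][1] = 12.59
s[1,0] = -37.45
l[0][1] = 12.59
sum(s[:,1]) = -36.910000000000004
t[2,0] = 82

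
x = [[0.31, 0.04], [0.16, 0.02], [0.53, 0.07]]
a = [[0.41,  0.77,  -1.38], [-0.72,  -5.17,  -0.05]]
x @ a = [[0.10, 0.03, -0.43],[0.05, 0.02, -0.22],[0.17, 0.05, -0.73]]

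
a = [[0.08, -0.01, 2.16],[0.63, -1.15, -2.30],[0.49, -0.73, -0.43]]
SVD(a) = [[0.6, 0.71, -0.38], [-0.78, 0.38, -0.50], [-0.21, 0.6, 0.77]] @ diag([3.3706543922043792, 1.1299487435052533, 0.03612208969904183]) @ [[-0.16, 0.31, 0.94], [0.52, -0.78, 0.35], [0.84, 0.54, -0.03]]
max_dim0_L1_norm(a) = 4.89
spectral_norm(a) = 3.37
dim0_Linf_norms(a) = [0.63, 1.15, 2.3]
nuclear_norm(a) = 4.54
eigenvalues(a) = [-2.44, -0.06, 1.0]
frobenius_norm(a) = 3.56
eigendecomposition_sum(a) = [[-0.28, 0.46, 0.82],[0.71, -1.2, -2.13],[0.33, -0.55, -0.97]] + [[-0.03, -0.04, 0.05], [-0.02, -0.02, 0.04], [0.0, 0.0, -0.0]] + [[0.38, -0.44, 1.28], [-0.06, 0.07, -0.21], [0.16, -0.19, 0.55]]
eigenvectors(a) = [[0.33, -0.82, 0.91], [-0.86, -0.57, -0.15], [-0.39, 0.05, 0.39]]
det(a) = 0.14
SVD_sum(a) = [[-0.32, 0.62, 1.88], [0.42, -0.8, -2.45], [0.11, -0.22, -0.66]] + [[0.42, -0.62, 0.28], [0.22, -0.34, 0.15], [0.35, -0.53, 0.23]] + [[-0.01, -0.01, 0.00], [-0.02, -0.01, 0.0], [0.02, 0.02, -0.00]]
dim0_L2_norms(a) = [0.8, 1.36, 3.18]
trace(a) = -1.50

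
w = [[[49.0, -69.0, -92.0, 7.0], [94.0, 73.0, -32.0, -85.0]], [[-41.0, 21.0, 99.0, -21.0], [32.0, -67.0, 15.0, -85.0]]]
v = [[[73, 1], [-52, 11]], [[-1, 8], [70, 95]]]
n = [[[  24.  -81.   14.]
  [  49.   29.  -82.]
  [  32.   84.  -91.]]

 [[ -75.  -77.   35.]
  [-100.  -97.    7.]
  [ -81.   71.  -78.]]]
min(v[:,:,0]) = -52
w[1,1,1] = -67.0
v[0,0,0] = 73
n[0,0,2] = 14.0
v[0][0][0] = 73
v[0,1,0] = -52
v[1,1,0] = 70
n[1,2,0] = -81.0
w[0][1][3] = -85.0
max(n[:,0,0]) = 24.0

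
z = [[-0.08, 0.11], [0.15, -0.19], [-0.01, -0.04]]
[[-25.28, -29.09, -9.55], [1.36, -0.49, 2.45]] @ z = [[-2.25, 3.13], [-0.21, 0.14]]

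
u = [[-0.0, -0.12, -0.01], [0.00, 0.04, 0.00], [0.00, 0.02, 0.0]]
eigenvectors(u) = [[1.00, 1.00, -0.94],[0.0, 0.00, 0.3],[0.0, 0.0, 0.15]]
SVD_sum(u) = [[0.0, -0.12, -0.01], [0.00, 0.04, 0.00], [0.00, 0.02, 0.00]] + [[0.00, 0.0, -0.00], [0.00, 0.00, -0.00], [0.0, 0.00, -0.0]] + [[-0.0, -0.0, -0.00],[-0.00, -0.00, -0.0],[0.0, -0.0, -0.00]]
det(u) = 0.00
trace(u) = 0.04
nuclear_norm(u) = 0.13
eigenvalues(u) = [-0.0, 0.0, 0.04]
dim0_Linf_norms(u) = [0.0, 0.12, 0.01]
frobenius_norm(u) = 0.13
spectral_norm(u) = 0.13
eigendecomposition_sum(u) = [[-0.00, -0.00, 0.00], [-0.00, -0.0, -0.00], [-0.00, -0.00, -0.00]] + [[0.00, -0.0, 0.00], [0.00, 0.00, 0.0], [0.00, -0.0, 0.0]] + [[0.00, -0.12, 0.0], [0.0, 0.04, 0.0], [0.0, 0.02, 0.0]]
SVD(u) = [[-0.94, -0.35, 0.0], [0.31, -0.84, 0.45], [0.16, -0.42, -0.89]] @ diag([0.12840510063973393, 0.003482833573369524, -0.0]) @ [[-0.00, 1.00, 0.07], [0.00, -0.07, 1.0], [1.00, 0.00, 0.00]]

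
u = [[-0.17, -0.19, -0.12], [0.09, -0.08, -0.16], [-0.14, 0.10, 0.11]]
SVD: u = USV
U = [[-0.71,0.69,-0.11], [-0.53,-0.43,0.73], [0.46,0.58,0.68]]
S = [0.31, 0.25, 0.04]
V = [[0.03,0.71,0.7], [-0.97,-0.16,0.20], [-0.26,0.68,-0.68]]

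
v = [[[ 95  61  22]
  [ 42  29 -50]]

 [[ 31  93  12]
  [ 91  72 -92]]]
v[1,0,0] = 31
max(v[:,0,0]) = 95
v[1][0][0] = 31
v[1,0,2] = 12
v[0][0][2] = 22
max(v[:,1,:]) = 91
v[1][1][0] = 91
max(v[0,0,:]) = 95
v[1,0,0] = 31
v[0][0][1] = 61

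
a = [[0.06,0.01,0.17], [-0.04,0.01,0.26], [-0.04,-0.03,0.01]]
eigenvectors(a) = [[-0.61+0.00j, (0.36-0.31j), (0.36+0.31j)], [(0.8+0j), (0.81+0j), (0.81-0j)], [0.01+0.00j, 0.08+0.33j, 0.08-0.33j]]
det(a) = 0.00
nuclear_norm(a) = 0.42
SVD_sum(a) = [[-0.0, 0.01, 0.17], [-0.00, 0.01, 0.26], [-0.00, 0.00, 0.01]] + [[0.06, 0.01, -0.0],  [-0.04, -0.01, 0.00],  [-0.04, -0.01, 0.0]] + [[0.00, -0.01, 0.0], [-0.00, 0.01, -0.00], [0.00, -0.02, 0.0]]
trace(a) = 0.08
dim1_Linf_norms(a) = [0.17, 0.26, 0.04]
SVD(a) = [[0.55,-0.71,0.44], [0.84,0.45,-0.32], [0.03,0.54,0.84]] @ diag([0.3110795719885779, 0.0844048376376674, 0.024603318368914943]) @ [[-0.01, 0.04, 1.00], [-0.97, -0.22, 0.0], [0.22, -0.97, 0.04]]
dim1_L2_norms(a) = [0.18, 0.26, 0.05]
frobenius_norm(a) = 0.32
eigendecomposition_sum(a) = [[(0.03-0j), -0.01-0.00j, 0.02-0.00j], [(-0.03+0j), (0.02+0j), -0.03+0.00j], [-0.00+0.00j, 0.00+0.00j, -0.00+0.00j]] + [[(0.02+0.02j), 0.01+0.02j, 0.07-0.05j],[-0.00+0.05j, (-0+0.04j), 0.15+0.02j],[(-0.02+0j), (-0.02+0j), (0.01+0.06j)]] + [[(0.02-0.02j), (0.01-0.02j), (0.07+0.05j)], [-0.00-0.05j, (-0-0.04j), (0.15-0.02j)], [-0.02-0.00j, (-0.02-0j), (0.01-0.06j)]]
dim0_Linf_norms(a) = [0.06, 0.03, 0.26]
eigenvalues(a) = [(0.04+0j), (0.02+0.12j), (0.02-0.12j)]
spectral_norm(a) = 0.31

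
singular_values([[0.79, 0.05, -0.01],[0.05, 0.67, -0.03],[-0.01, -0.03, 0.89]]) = [0.9, 0.8, 0.65]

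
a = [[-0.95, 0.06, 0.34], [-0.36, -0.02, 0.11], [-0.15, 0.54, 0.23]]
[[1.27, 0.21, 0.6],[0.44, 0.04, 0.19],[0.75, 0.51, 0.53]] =a@ [[-1.17,-0.1,-0.35], [0.94,0.83,0.60], [0.30,0.19,0.68]]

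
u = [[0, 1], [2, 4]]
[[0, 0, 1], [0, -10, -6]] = u @ [[0, -5, -5], [0, 0, 1]]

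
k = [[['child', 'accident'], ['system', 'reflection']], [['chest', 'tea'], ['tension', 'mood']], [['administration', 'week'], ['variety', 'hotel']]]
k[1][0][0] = 'chest'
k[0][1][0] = 'system'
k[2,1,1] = 'hotel'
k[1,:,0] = ['chest', 'tension']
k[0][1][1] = 'reflection'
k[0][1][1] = 'reflection'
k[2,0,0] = 'administration'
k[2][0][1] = 'week'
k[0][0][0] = 'child'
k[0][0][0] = 'child'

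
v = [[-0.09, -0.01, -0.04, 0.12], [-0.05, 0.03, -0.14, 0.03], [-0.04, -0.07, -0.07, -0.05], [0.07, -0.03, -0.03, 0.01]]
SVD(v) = [[-0.66,0.59,-0.21,0.42], [-0.71,-0.32,0.48,-0.41], [-0.25,-0.69,-0.63,0.25], [0.06,-0.27,0.58,0.77]] @ diag([0.19833787318583135, 0.13098969933765384, 0.08500914712469727, 0.07125469551323393]) @ [[0.55, 0.01, 0.71, -0.44], [-0.21, 0.31, 0.60, 0.71], [0.72, 0.51, -0.37, 0.31], [0.37, -0.80, 0.0, 0.46]]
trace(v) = -0.12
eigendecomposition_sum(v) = [[(-0.08+0j), -0.01-0.00j, (-0.04+0j), (0.05-0j)],[(-0.14+0j), (-0.02-0j), (-0.06+0j), (0.08-0j)],[(-0.16+0j), -0.02-0.00j, -0.07+0.00j, (0.1-0j)],[-0.02+0.00j, -0.00-0.00j, -0.01+0.00j, (0.01-0j)]] + [[-0.03-0.00j, 0.01-0.00j, (0.01+0j), (0.03-0j)], [(0.09+0j), -0.02+0.00j, (-0.02-0j), -0.08+0.00j], [(0.13+0j), -0.03+0.00j, (-0.03-0j), -0.11+0.00j], [0.06+0.00j, (-0.01+0j), (-0.01-0j), -0.05+0.00j]] + [[(0.01+0j), (-0+0.01j), -0.01-0.01j, 0.02+0.01j], [(-0-0.03j), (0.03+0.01j), (-0.03+0.02j), (0.01-0.07j)], [(-0.01+0.01j), (-0.01-0.01j), 0.02-0.00j, -0.02+0.03j], [(0.01+0j), -0.01+0.01j, -0.00-0.02j, 0.03+0.02j]] + [[0.01-0.00j, -0.00-0.01j, (-0.01+0.01j), 0.02-0.01j], [-0.00+0.03j, (0.03-0.01j), -0.03-0.02j, 0.01+0.07j], [(-0.01-0.01j), (-0.01+0.01j), 0.02+0.00j, -0.02-0.03j], [0.01-0.00j, -0.01-0.01j, (-0+0.02j), 0.03-0.02j]]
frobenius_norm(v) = 0.26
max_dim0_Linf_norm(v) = 0.14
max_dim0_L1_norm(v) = 0.28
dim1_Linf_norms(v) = [0.12, 0.14, 0.07, 0.07]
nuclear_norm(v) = 0.49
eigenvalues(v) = [(-0.16+0j), (-0.13+0j), (0.08+0.02j), (0.08-0.02j)]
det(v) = 0.00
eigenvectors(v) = [[(-0.36+0j),(-0.19+0j),0.03-0.27j,(0.03+0.27j)],[(-0.61+0j),(0.52+0j),-0.81+0.00j,-0.81-0.00j],[-0.70+0.00j,(0.75+0j),(0.34+0.14j),0.34-0.14j],[(-0.09+0j),0.36+0.00j,(0.13-0.34j),0.13+0.34j]]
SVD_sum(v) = [[-0.07, -0.0, -0.09, 0.06], [-0.08, -0.0, -0.10, 0.06], [-0.03, -0.00, -0.04, 0.02], [0.01, 0.00, 0.01, -0.01]] + [[-0.02, 0.02, 0.05, 0.05], [0.01, -0.01, -0.03, -0.03], [0.02, -0.03, -0.05, -0.06], [0.01, -0.01, -0.02, -0.02]] + [[-0.01,-0.01,0.01,-0.01], [0.03,0.02,-0.02,0.01], [-0.04,-0.03,0.02,-0.02], [0.04,0.02,-0.02,0.02]] + [[0.01,-0.02,0.00,0.01], [-0.01,0.02,-0.0,-0.01], [0.01,-0.01,0.0,0.01], [0.02,-0.04,0.00,0.03]]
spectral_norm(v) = 0.20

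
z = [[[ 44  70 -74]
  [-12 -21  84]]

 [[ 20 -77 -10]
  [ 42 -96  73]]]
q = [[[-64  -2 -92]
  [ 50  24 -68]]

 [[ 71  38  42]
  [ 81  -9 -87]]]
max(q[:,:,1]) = 38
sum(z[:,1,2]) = 157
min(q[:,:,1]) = -9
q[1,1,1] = -9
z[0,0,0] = 44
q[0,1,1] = 24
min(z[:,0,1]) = -77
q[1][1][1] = -9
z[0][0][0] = 44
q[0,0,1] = -2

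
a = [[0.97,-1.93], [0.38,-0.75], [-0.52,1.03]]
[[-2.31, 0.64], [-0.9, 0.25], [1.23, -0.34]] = a @ [[0.07, 1.83], [1.23, 0.59]]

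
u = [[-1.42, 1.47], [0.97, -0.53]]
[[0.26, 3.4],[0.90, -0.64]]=u @ [[2.17, 1.27], [2.27, 3.54]]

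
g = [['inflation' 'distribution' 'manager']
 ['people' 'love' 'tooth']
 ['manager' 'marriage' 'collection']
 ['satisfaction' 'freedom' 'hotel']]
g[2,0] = 'manager'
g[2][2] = 'collection'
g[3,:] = ['satisfaction', 'freedom', 'hotel']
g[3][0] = 'satisfaction'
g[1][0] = 'people'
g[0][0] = 'inflation'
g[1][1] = 'love'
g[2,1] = 'marriage'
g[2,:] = ['manager', 'marriage', 'collection']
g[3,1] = 'freedom'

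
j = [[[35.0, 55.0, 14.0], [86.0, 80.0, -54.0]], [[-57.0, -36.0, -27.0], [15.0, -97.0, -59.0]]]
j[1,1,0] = 15.0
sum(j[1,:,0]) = -42.0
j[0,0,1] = 55.0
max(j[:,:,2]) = 14.0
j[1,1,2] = -59.0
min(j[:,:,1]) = -97.0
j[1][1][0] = 15.0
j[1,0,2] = -27.0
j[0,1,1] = 80.0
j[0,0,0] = 35.0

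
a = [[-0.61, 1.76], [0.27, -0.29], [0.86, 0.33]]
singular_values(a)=[1.9, 0.93]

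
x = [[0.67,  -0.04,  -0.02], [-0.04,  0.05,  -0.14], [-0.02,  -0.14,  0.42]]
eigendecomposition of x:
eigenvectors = [[-0.07, -1.00, 0.03], [-0.95, 0.05, -0.32], [-0.32, 0.05, 0.95]]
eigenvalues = [0.0, 0.67, 0.47]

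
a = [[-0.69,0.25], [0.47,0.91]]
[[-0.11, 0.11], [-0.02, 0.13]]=a@ [[0.13, -0.09], [-0.09, 0.19]]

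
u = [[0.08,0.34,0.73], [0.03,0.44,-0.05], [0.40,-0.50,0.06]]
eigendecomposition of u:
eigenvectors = [[0.79,  -0.80,  -0.84],[-0.06,  0.04,  -0.49],[-0.61,  -0.60,  -0.22]]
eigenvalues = [-0.51, 0.62, 0.47]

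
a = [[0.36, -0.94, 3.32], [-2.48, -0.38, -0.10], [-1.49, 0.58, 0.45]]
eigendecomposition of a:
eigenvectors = [[0.60+0.00j, 0.60-0.00j, (-0.4+0j)], [(-0.34+0.5j), (-0.34-0.5j), -0.91+0.00j], [0.01+0.52j, 0.01-0.52j, (-0.04+0j)]]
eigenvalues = [(0.95+2.11j), (0.95-2.11j), (-1.48+0j)]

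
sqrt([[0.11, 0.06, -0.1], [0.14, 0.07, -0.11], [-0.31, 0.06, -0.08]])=[[0.33+0.14j, (0.07-0.06j), -0.12+0.10j], [(0.32+0.14j), 0.15-0.06j, (-0.14+0.09j)], [-0.29+0.47j, -0.01-0.21j, 0.09+0.31j]]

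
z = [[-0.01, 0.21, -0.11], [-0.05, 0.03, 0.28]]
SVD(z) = [[-0.52, 0.86], [0.86, 0.52]] @ diag([0.3102039754709636, 0.20463013854759965]) @ [[-0.12,  -0.27,  0.96], [-0.17,  0.96,  0.24]]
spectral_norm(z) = 0.31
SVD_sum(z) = [[0.02,0.04,-0.15],[-0.03,-0.07,0.25]] + [[-0.03, 0.17, 0.04],[-0.02, 0.10, 0.03]]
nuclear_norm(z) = 0.51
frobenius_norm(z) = 0.37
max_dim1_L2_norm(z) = 0.29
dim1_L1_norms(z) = [0.33, 0.36]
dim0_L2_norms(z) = [0.05, 0.21, 0.3]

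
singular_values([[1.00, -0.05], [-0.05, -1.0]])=[1.0, 1.0]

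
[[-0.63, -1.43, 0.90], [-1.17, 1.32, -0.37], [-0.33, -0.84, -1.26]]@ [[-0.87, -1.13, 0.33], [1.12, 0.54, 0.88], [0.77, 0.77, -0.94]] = [[-0.36,0.63,-2.31], [2.21,1.75,1.12], [-1.62,-1.05,0.34]]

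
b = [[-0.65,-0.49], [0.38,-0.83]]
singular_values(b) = [0.96, 0.75]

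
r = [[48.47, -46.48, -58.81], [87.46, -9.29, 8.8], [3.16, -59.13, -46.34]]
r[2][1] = -59.13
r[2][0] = 3.16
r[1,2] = 8.8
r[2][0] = 3.16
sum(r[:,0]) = 139.09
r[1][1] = -9.29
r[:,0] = [48.47, 87.46, 3.16]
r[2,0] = 3.16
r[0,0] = 48.47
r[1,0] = 87.46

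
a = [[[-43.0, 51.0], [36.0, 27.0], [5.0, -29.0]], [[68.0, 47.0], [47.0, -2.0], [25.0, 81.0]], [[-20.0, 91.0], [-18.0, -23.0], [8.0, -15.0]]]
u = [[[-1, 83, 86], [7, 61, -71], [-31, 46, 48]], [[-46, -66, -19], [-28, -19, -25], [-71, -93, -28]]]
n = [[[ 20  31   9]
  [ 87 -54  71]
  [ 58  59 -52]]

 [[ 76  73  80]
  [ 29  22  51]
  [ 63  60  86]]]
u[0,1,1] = 61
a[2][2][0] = 8.0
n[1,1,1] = 22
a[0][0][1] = 51.0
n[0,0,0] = 20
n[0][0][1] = 31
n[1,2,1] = 60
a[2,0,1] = 91.0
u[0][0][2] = 86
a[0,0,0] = -43.0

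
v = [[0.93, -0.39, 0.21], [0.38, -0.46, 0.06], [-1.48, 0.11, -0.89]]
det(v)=0.143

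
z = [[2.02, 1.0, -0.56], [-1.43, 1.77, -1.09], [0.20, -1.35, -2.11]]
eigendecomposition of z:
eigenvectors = [[(-0.01+0.66j), (-0.01-0.66j), 0.06+0.00j], [(-0.72+0j), (-0.72-0j), 0.27+0.00j], [0.22-0.03j, (0.22+0.03j), 0.96+0.00j]]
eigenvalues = [(2.08+1.27j), (2.08-1.27j), (-2.47+0j)]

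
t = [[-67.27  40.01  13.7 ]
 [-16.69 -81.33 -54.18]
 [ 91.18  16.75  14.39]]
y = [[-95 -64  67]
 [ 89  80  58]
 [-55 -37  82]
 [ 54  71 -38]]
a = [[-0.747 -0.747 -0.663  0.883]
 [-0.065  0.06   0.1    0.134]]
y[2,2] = 82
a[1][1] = 0.06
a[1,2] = 0.1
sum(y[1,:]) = 227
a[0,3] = 0.883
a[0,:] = [-0.747, -0.747, -0.663, 0.883]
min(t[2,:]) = 14.39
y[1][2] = 58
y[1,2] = 58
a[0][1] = -0.747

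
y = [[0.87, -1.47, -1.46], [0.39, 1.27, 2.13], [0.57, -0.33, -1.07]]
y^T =[[0.87, 0.39, 0.57], [-1.47, 1.27, -0.33], [-1.46, 2.13, -1.07]]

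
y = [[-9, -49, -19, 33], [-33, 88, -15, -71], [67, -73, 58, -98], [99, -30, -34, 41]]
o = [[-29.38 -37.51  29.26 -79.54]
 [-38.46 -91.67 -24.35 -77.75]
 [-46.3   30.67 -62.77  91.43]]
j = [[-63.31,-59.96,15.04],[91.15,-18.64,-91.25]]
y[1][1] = 88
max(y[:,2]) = 58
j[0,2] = 15.04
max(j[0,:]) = 15.04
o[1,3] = -77.75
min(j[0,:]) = -63.31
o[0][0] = -29.38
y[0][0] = -9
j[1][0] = 91.15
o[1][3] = -77.75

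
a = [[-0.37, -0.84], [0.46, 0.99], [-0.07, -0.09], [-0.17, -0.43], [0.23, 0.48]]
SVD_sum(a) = [[-0.38, -0.84], [0.45, 0.99], [-0.05, -0.1], [-0.19, -0.42], [0.22, 0.48]] + [[0.01, -0.00], [0.01, -0.0], [-0.02, 0.01], [0.02, -0.01], [0.01, -0.0]]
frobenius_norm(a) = 1.60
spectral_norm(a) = 1.59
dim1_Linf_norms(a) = [0.84, 0.99, 0.09, 0.43, 0.48]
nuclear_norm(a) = 1.63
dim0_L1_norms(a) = [1.3, 2.83]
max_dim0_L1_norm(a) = 2.83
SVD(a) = [[-0.58, -0.26], [0.68, -0.25], [-0.07, 0.67], [-0.29, -0.58], [0.33, -0.28]] @ diag([1.5945998861243218, 0.03938531670939757]) @ [[0.41, 0.91], [-0.91, 0.41]]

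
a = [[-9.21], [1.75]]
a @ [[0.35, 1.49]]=[[-3.22, -13.72],[0.61, 2.61]]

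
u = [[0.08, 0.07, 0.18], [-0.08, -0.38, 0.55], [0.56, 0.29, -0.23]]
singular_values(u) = [0.86, 0.44, 0.13]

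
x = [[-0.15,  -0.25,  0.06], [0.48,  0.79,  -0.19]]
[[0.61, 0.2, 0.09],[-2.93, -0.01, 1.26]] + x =[[0.46, -0.05, 0.15],[-2.45, 0.78, 1.07]]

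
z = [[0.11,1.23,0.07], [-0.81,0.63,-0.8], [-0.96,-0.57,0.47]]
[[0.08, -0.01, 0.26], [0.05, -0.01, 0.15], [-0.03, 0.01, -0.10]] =z @ [[-0.01,  0.0,  -0.02], [0.07,  -0.01,  0.21], [0.0,  -0.00,  0.00]]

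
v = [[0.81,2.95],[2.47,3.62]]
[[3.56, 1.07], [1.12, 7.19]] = v@ [[-2.20, 3.98], [1.81, -0.73]]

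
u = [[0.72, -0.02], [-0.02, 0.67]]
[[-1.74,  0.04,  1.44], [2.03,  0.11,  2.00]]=u @ [[-2.34, 0.06, 2.08], [2.96, 0.17, 3.04]]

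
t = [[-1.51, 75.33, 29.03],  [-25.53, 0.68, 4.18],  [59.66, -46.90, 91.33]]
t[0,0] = -1.51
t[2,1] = -46.9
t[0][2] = 29.03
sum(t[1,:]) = -20.67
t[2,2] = 91.33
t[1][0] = -25.53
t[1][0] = -25.53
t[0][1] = 75.33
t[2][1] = -46.9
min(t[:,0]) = -25.53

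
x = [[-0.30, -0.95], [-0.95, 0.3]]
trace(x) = 0.00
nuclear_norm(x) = 1.99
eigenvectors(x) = [[-0.81, 0.59], [-0.59, -0.81]]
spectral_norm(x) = 1.00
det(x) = -0.99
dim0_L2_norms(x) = [1.0, 1.0]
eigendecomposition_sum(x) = [[-0.65, -0.48], [-0.47, -0.35]] + [[0.35, -0.48],[-0.48, 0.65]]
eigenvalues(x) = [-1.0, 1.0]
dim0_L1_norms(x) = [1.25, 1.25]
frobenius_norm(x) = 1.41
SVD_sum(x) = [[-0.30, 0.00], [-0.95, 0.0]] + [[0.00, -0.95], [0.00, 0.30]]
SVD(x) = [[-0.3, -0.95], [-0.95, 0.3]] @ diag([0.9962429422585637, 0.9962429422585637]) @ [[1.0,0.00], [0.0,1.0]]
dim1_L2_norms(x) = [1.0, 1.0]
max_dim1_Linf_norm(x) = 0.95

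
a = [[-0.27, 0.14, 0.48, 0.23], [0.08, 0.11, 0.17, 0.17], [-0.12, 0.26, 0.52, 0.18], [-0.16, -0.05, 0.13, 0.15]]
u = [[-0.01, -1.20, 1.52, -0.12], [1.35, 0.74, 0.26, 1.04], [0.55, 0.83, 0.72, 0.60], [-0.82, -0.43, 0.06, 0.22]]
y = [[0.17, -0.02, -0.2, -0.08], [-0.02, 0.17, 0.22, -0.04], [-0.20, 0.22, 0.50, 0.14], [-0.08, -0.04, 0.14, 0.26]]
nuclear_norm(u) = 5.53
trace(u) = 1.67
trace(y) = 1.10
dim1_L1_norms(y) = [0.47, 0.45, 1.06, 0.52]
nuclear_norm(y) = 1.11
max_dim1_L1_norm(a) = 1.12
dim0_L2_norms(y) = [0.28, 0.28, 0.6, 0.31]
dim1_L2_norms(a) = [0.61, 0.28, 0.62, 0.26]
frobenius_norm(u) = 3.17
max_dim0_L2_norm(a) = 0.74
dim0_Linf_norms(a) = [0.27, 0.26, 0.52, 0.23]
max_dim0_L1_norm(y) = 1.06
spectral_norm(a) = 0.91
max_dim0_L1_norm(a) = 1.3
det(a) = -0.00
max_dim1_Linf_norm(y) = 0.5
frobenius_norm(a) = 0.95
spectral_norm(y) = 0.72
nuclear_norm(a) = 1.30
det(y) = -0.00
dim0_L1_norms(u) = [2.73, 3.2, 2.56, 1.98]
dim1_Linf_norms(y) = [0.2, 0.22, 0.5, 0.26]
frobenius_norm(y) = 0.78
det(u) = 1.71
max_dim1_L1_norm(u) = 3.39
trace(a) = 0.51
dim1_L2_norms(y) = [0.28, 0.28, 0.6, 0.31]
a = u @ y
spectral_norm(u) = 2.38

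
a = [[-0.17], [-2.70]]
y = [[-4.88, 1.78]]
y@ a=[[-3.98]]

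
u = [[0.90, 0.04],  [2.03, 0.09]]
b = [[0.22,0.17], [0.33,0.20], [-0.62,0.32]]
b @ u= [[0.54,0.02],[0.70,0.03],[0.09,0.00]]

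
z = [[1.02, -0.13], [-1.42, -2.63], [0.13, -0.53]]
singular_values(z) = [3.04, 1.02]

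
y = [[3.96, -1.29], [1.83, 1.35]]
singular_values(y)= [4.41, 1.75]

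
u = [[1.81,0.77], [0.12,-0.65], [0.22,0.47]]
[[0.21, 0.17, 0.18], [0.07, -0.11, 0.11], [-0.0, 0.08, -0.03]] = u@[[0.15, 0.02, 0.16], [-0.08, 0.17, -0.14]]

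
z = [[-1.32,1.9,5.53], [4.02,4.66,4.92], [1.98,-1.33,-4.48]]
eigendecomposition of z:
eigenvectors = [[0.21, 0.41, -0.72], [0.97, -0.82, -0.04], [-0.09, 0.40, 0.69]]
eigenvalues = [5.06, 0.27, -6.47]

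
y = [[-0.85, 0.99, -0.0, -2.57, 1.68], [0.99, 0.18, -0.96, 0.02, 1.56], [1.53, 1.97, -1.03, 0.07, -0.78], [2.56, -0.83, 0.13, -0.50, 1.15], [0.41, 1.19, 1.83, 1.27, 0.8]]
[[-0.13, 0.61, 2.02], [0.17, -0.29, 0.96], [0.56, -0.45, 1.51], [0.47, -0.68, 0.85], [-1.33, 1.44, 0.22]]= y @ [[0.21, -0.27, 0.31], [-0.17, 0.31, 0.59], [-0.39, 0.46, -0.12], [-0.24, 0.12, -0.48], [-0.24, 0.23, 0.28]]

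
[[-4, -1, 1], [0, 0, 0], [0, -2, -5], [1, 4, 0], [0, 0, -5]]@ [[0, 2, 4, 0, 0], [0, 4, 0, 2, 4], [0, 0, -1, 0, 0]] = [[0, -12, -17, -2, -4], [0, 0, 0, 0, 0], [0, -8, 5, -4, -8], [0, 18, 4, 8, 16], [0, 0, 5, 0, 0]]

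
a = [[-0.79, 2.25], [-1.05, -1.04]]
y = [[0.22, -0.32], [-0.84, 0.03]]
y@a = [[0.16, 0.83],[0.63, -1.92]]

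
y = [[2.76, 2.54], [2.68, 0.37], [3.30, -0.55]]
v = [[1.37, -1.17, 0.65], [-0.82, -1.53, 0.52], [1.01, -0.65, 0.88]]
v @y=[[2.79,2.69],[-4.65,-2.93],[3.95,1.84]]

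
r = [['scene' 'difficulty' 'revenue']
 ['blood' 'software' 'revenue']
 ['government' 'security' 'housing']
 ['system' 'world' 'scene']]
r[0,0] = 'scene'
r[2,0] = 'government'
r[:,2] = ['revenue', 'revenue', 'housing', 'scene']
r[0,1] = 'difficulty'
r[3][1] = 'world'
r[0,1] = 'difficulty'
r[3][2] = 'scene'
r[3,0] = 'system'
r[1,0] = 'blood'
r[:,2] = ['revenue', 'revenue', 'housing', 'scene']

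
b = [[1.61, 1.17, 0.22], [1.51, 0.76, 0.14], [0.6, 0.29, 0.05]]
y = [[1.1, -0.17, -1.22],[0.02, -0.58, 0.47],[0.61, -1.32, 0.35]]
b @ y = [[1.93, -1.24, -1.34], [1.76, -0.88, -1.44], [0.70, -0.34, -0.58]]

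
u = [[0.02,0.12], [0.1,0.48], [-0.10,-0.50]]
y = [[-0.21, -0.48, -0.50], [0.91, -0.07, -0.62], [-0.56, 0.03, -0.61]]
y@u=[[-0.0, -0.01], [0.07, 0.39], [0.05, 0.25]]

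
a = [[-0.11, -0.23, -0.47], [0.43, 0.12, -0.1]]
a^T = [[-0.11, 0.43],[-0.23, 0.12],[-0.47, -0.10]]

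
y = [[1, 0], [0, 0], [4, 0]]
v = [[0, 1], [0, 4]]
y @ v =[[0, 1], [0, 0], [0, 4]]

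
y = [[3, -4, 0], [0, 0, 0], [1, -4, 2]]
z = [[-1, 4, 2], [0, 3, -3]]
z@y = [[-1, -4, 4], [-3, 12, -6]]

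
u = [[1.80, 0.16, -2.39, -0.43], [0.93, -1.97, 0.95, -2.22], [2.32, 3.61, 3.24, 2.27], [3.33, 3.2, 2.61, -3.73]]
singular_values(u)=[7.6, 5.11, 3.05, 1.63]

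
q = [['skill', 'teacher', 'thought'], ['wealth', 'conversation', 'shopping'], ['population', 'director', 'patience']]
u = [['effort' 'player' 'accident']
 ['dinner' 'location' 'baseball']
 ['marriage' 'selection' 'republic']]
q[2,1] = 'director'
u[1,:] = ['dinner', 'location', 'baseball']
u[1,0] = 'dinner'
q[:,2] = ['thought', 'shopping', 'patience']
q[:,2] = ['thought', 'shopping', 'patience']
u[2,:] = ['marriage', 'selection', 'republic']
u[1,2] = 'baseball'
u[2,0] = 'marriage'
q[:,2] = ['thought', 'shopping', 'patience']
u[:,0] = ['effort', 'dinner', 'marriage']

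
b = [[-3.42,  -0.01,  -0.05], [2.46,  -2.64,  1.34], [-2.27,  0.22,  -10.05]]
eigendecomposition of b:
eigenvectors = [[0.01, 0.36, 0.01], [-0.18, -0.92, -1.00], [0.98, -0.15, -0.03]]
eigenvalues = [-10.11, -3.37, -2.63]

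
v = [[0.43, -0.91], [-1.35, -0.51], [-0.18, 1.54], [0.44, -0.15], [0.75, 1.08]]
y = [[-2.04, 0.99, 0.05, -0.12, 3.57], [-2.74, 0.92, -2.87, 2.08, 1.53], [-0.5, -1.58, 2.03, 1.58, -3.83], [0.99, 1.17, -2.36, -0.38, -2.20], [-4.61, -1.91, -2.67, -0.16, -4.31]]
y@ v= [[0.4, 5.3],[0.16, -1.06],[-0.62, 0.01],[-2.55, -7.45],[-2.23, -3.57]]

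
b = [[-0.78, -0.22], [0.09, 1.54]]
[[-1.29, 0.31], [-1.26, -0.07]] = b@[[1.91, -0.39], [-0.93, -0.02]]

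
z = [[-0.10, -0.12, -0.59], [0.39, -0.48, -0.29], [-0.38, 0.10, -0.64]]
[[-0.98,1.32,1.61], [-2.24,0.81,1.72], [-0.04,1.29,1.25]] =z @ [[-2.25, 1.74, -0.59], [1.82, 1.42, -2.83], [1.68, -2.82, -2.05]]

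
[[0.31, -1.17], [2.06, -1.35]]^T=[[0.31,2.06], [-1.17,-1.35]]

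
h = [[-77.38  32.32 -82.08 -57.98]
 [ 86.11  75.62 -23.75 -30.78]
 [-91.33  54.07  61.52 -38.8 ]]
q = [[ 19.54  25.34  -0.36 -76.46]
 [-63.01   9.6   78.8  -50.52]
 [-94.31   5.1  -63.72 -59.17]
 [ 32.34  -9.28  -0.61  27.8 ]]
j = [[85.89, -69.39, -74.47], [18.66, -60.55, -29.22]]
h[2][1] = 54.07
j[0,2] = -74.47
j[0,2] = -74.47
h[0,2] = -82.08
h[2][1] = 54.07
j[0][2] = -74.47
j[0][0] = 85.89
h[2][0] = -91.33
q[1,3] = -50.52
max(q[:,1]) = 25.34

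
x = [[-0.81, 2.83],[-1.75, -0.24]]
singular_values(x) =[2.96, 1.74]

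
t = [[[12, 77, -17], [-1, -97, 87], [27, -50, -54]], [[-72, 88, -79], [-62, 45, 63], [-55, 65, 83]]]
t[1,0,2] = -79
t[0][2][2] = -54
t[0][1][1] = -97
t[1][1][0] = -62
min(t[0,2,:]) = -54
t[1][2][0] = -55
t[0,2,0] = 27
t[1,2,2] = 83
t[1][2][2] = 83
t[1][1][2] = 63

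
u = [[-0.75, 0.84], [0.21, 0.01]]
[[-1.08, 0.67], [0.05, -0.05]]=u@[[0.30, -0.25], [-1.02, 0.58]]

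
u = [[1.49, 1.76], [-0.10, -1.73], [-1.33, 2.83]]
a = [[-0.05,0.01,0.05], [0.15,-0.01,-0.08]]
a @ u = [[-0.14, 0.04],[0.33, 0.05]]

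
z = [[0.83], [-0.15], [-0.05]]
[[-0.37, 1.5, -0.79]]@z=[[-0.49]]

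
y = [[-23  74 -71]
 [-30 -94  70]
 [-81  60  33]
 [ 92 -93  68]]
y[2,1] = 60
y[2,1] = 60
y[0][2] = -71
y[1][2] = 70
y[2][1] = 60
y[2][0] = -81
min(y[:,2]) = -71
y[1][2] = 70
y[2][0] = -81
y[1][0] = -30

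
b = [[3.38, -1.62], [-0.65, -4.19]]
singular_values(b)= [4.58, 3.32]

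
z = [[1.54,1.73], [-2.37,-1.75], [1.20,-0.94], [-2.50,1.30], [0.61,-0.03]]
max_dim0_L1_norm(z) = 8.22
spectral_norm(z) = 4.09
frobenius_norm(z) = 4.97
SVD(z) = [[-0.48, 0.43],[0.68, -0.36],[-0.22, -0.44],[0.49, 0.70],[-0.14, -0.07]] @ diag([4.094818091754285, 2.812999252655748]) @ [[-0.96, -0.28], [-0.28, 0.96]]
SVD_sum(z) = [[1.89,0.56], [-2.66,-0.79], [0.85,0.25], [-1.94,-0.58], [0.55,0.16]] + [[-0.35, 1.17], [0.29, -0.96], [0.35, -1.19], [-0.56, 1.88], [0.06, -0.19]]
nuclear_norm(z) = 6.91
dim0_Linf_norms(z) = [2.5, 1.75]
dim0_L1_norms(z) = [8.22, 5.75]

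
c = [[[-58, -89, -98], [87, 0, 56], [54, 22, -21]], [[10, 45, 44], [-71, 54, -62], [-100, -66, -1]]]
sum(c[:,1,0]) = 16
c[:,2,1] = [22, -66]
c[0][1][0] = 87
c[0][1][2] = 56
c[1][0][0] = 10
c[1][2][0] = -100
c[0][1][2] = 56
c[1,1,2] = -62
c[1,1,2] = -62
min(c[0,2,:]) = -21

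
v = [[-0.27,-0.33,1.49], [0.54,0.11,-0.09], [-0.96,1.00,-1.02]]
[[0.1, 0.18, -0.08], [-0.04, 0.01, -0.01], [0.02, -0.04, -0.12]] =v@ [[-0.07, 0.01, 0.01], [0.01, 0.12, -0.21], [0.06, 0.15, -0.10]]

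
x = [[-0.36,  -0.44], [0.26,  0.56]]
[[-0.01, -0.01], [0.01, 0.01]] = x @ [[0.02, 0.01], [0.01, 0.01]]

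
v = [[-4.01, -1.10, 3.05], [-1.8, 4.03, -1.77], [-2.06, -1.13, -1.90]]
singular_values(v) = [5.31, 4.73, 2.79]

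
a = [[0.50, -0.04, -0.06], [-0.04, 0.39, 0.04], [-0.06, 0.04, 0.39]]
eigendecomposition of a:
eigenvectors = [[0.85, -0.51, 0.15], [-0.33, -0.73, -0.6], [-0.41, -0.46, 0.79]]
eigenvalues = [0.54, 0.39, 0.35]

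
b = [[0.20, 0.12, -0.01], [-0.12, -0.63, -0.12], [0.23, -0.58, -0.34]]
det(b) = 0.019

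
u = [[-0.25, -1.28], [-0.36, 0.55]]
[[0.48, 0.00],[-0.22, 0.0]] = u@ [[0.04, -0.00],[-0.38, 0.0]]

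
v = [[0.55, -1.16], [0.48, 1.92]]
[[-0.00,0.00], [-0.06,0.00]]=v @ [[-0.05, 0.0], [-0.02, 0.00]]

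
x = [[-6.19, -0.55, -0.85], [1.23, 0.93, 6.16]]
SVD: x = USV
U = [[-0.69, 0.72], [0.72, 0.69]]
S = [7.29, 5.14]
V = [[0.71, 0.14, 0.69], [-0.7, 0.05, 0.71]]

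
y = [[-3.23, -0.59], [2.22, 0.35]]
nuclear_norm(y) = 4.02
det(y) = 0.18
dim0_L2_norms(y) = [3.92, 0.69]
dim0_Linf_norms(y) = [3.23, 0.59]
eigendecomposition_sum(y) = [[-3.24, -0.60],[2.27, 0.42]] + [[0.01, 0.01], [-0.05, -0.07]]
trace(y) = -2.88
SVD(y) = [[-0.83,0.56], [0.56,0.83]] @ diag([3.9786768057625785, 0.04506523368279336]) @ [[0.99,0.17],[0.17,-0.99]]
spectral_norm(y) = 3.98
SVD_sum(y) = [[-3.23, -0.56],  [2.21, 0.39]] + [[0.0,-0.03], [0.01,-0.04]]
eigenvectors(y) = [[-0.82, 0.18], [0.57, -0.98]]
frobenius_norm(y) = 3.98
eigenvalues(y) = [-2.82, -0.06]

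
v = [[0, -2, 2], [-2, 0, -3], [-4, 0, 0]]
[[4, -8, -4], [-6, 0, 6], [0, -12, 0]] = v @ [[0, 3, 0], [0, 2, 0], [2, -2, -2]]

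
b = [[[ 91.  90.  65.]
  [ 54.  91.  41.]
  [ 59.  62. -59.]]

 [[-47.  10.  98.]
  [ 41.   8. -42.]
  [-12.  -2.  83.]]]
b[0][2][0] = 59.0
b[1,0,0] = -47.0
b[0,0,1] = 90.0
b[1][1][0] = 41.0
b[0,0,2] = 65.0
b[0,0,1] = 90.0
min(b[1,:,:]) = -47.0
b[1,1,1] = 8.0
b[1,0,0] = -47.0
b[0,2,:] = [59.0, 62.0, -59.0]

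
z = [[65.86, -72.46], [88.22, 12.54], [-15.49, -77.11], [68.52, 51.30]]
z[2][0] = -15.49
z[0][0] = 65.86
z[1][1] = 12.54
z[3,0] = 68.52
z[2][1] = -77.11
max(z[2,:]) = -15.49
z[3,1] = 51.3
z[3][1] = 51.3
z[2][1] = -77.11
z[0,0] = 65.86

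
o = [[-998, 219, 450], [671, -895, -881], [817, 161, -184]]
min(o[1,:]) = -895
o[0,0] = -998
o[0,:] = [-998, 219, 450]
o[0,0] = -998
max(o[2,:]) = 817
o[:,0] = [-998, 671, 817]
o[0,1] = 219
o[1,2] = -881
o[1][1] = -895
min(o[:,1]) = -895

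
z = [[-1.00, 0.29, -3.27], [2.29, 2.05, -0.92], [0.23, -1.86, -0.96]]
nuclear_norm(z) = 8.55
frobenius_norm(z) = 5.15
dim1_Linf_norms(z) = [3.27, 2.29, 1.86]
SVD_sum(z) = [[-0.1, 0.61, -3.24], [-0.04, 0.22, -1.19], [-0.02, 0.11, -0.58]] + [[-0.54, -0.62, -0.10], [1.90, 2.18, 0.35], [-0.89, -1.02, -0.16]] + [[-0.36, 0.3, 0.07],[0.43, -0.36, -0.08],[1.13, -0.95, -0.21]]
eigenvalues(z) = [(3.31+0j), (-1.61+1.84j), (-1.61-1.84j)]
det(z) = 19.73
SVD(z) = [[0.93, -0.25, -0.29], [0.34, 0.88, 0.34], [0.17, -0.41, 0.90]] @ diag([3.561816715806206, 3.322551310185601, 1.666797670440968]) @ [[-0.03, 0.18, -0.98],[0.65, 0.75, 0.12],[0.76, -0.64, -0.14]]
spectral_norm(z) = 3.56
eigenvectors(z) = [[-0.33+0.00j,(0.77+0j),(0.77-0j)], [-0.87+0.00j,-0.32-0.27j,-0.32+0.27j], [0.36+0.00j,(0.12-0.46j),(0.12+0.46j)]]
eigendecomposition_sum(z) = [[(0.44+0j), 0.88-0.00j, -0.53+0.00j], [(1.15+0j), 2.30-0.00j, -1.37+0.00j], [-0.48-0.00j, -0.95+0.00j, (0.57+0j)]] + [[(-0.72+0.78j), -0.29-0.69j, -1.37-0.94j], [0.57-0.06j, (-0.12+0.39j), (0.23+0.87j)], [0.35+0.54j, (-0.45+0.07j), (-0.77+0.67j)]] + [[(-0.72-0.78j), (-0.29+0.69j), -1.37+0.94j], [(0.57+0.06j), (-0.12-0.39j), 0.23-0.87j], [0.35-0.54j, -0.45-0.07j, (-0.77-0.67j)]]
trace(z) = 0.09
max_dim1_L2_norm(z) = 3.43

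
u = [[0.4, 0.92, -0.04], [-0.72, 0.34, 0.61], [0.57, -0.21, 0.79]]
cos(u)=[[1.29, -0.37, -0.24], [0.13, 1.36, -0.37], [-0.42, -0.12, 0.80]]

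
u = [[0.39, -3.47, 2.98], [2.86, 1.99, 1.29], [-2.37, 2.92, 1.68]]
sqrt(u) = [[1.55, -1.22, 1.0], [0.9, 1.74, 0.12], [-0.91, 0.54, 1.59]]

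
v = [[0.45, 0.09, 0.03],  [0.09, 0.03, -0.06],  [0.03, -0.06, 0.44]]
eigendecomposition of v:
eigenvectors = [[0.2, -0.86, -0.47], [-0.97, -0.10, -0.23], [-0.15, -0.50, 0.85]]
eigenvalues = [0.0, 0.48, 0.44]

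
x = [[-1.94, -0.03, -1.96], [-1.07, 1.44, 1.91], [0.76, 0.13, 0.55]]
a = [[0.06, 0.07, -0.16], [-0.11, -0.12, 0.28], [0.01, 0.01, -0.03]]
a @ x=[[-0.31,0.08,-0.07], [0.55,-0.13,0.14], [-0.05,0.01,-0.02]]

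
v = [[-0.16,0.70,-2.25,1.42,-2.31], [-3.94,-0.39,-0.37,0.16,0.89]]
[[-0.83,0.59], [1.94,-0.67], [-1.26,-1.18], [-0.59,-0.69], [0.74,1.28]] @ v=[[-2.19, -0.81, 1.65, -1.08, 2.44], [2.33, 1.62, -4.12, 2.65, -5.08], [4.85, -0.42, 3.27, -1.98, 1.86], [2.81, -0.14, 1.58, -0.95, 0.75], [-5.16, 0.02, -2.14, 1.26, -0.57]]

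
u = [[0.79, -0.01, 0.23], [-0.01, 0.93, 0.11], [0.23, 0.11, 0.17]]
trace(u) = 1.89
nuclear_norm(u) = 1.89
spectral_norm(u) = 0.95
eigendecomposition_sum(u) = [[0.01, 0.0, -0.02], [0.0, 0.0, -0.01], [-0.02, -0.01, 0.07]] + [[0.73, -0.22, 0.21], [-0.22, 0.07, -0.06], [0.21, -0.06, 0.06]] + [[0.05, 0.21, 0.04], [0.21, 0.86, 0.18], [0.04, 0.18, 0.04]]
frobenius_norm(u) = 1.28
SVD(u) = [[-0.23, 0.92, -0.31], [-0.95, -0.28, -0.13], [-0.2, 0.26, 0.94]] @ diag([0.9508821933617482, 0.8587580342116741, 0.08035977242657731]) @ [[-0.23, -0.95, -0.2], [0.92, -0.28, 0.26], [-0.31, -0.13, 0.94]]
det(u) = 0.07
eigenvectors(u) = [[-0.31, -0.92, 0.23], [-0.13, 0.28, 0.95], [0.94, -0.26, 0.20]]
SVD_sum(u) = [[0.05, 0.21, 0.04], [0.21, 0.86, 0.18], [0.04, 0.18, 0.04]] + [[0.73, -0.22, 0.21], [-0.22, 0.07, -0.06], [0.21, -0.06, 0.06]] + [[0.01, 0.00, -0.02], [0.0, 0.00, -0.01], [-0.02, -0.01, 0.07]]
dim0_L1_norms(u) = [1.03, 1.05, 0.51]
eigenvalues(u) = [0.08, 0.86, 0.95]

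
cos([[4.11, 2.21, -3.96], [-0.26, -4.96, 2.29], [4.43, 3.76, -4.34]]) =[[-0.74, 0.46, 1.74], [-0.95, 1.09, 0.78], [-2.44, 0.42, 3.14]]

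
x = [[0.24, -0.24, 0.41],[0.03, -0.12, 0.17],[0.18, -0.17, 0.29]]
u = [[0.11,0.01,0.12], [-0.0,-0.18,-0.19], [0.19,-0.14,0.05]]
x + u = [[0.35, -0.23, 0.53], [0.03, -0.30, -0.02], [0.37, -0.31, 0.34]]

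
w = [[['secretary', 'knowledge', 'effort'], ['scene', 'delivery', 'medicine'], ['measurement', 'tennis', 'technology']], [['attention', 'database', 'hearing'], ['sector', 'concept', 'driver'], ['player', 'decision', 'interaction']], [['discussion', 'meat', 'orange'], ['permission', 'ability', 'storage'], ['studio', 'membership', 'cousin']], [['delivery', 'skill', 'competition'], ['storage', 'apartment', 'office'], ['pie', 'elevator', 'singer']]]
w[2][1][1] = 'ability'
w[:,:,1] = [['knowledge', 'delivery', 'tennis'], ['database', 'concept', 'decision'], ['meat', 'ability', 'membership'], ['skill', 'apartment', 'elevator']]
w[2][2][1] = 'membership'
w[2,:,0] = ['discussion', 'permission', 'studio']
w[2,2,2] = 'cousin'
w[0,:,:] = [['secretary', 'knowledge', 'effort'], ['scene', 'delivery', 'medicine'], ['measurement', 'tennis', 'technology']]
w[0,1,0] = 'scene'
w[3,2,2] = 'singer'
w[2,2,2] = 'cousin'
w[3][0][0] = 'delivery'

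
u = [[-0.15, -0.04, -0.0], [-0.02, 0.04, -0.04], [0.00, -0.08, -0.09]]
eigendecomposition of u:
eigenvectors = [[-0.16, -0.98, -0.22], [0.88, -0.13, 0.23], [-0.45, -0.16, 0.95]]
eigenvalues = [0.06, -0.16, -0.11]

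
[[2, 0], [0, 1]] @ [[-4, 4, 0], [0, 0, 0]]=[[-8, 8, 0], [0, 0, 0]]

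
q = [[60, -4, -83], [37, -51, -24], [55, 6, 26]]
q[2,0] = 55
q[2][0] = 55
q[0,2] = -83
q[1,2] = -24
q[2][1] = 6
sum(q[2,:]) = 87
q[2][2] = 26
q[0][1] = -4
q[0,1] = -4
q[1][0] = 37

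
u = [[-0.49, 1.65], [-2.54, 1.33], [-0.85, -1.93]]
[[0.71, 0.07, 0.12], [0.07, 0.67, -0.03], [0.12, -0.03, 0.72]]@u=[[-0.63, 1.03], [-1.71, 1.06], [-0.59, -1.23]]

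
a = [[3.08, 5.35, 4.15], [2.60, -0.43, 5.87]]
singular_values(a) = [8.9, 4.18]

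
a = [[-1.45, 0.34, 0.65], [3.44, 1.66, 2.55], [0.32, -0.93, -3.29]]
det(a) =6.181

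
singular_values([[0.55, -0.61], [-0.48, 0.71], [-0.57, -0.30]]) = [1.19, 0.64]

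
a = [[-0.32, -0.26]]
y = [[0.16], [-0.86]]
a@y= [[0.17]]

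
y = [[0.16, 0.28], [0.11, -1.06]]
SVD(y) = [[-0.25, 0.97],[0.97, 0.25]] @ diag([1.0983674465075348, 0.18245260330430346]) @ [[0.06, -1.00], [1.00, 0.06]]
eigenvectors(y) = [[1.00, -0.22],[0.09, 0.98]]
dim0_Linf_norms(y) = [0.16, 1.06]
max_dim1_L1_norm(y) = 1.17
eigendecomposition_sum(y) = [[0.18, 0.04], [0.02, 0.00]] + [[-0.02,0.24], [0.09,-1.06]]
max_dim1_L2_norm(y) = 1.07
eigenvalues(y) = [0.18, -1.08]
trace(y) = -0.90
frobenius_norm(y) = 1.11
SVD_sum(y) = [[-0.02, 0.27],[0.07, -1.06]] + [[0.18,0.01], [0.04,0.0]]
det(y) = -0.20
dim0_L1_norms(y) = [0.27, 1.34]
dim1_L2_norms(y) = [0.32, 1.07]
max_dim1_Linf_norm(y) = 1.06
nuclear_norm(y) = 1.28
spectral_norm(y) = 1.10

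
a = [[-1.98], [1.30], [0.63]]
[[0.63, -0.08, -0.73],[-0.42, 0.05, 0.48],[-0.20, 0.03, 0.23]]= a@[[-0.32,  0.04,  0.37]]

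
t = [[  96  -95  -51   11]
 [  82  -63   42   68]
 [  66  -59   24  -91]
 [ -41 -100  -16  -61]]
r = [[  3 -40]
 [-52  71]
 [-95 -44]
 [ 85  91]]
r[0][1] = -40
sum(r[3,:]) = 176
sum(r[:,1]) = 78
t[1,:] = [82, -63, 42, 68]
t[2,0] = 66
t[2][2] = 24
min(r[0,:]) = -40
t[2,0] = 66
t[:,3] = [11, 68, -91, -61]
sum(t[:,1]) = -317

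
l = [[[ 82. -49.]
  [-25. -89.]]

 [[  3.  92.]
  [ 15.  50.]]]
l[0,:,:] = [[82.0, -49.0], [-25.0, -89.0]]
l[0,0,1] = -49.0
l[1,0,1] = 92.0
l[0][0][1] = -49.0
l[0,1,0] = -25.0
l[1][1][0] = 15.0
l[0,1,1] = -89.0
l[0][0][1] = -49.0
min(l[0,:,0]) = -25.0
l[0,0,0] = 82.0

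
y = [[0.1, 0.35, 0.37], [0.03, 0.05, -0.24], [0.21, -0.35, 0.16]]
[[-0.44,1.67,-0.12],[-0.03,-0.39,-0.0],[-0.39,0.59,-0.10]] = y@[[-2.26, 3.32, -0.57], [-0.35, 1.37, -0.1], [-0.24, 2.32, -0.08]]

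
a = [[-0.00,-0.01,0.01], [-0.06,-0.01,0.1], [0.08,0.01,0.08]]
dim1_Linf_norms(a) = [0.01, 0.1, 0.08]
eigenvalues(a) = [0.09, 0.03, -0.05]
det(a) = -0.00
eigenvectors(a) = [[0.0,-0.25,0.24], [0.71,0.94,0.95], [0.71,0.21,-0.22]]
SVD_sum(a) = [[0.00, -0.00, 0.01], [0.01, -0.00, 0.1], [0.0, -0.0, 0.08]] + [[-0.00, -0.00, 0.00],[-0.07, -0.01, 0.0],[0.08, 0.01, -0.0]] + [[0.00,-0.01,-0.00], [-0.00,0.00,0.00], [-0.0,0.00,0.00]]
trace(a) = 0.07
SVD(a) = [[-0.08, 0.02, 1.00], [-0.75, 0.66, -0.07], [-0.66, -0.75, -0.04]] @ diag([0.1285589087331556, 0.10088721602138613, 0.009714763445104775]) @ [[-0.06, 0.01, -1.00],[-0.99, -0.14, 0.06],[0.14, -0.99, -0.02]]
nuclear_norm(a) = 0.24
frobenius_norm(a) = 0.16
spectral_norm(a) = 0.13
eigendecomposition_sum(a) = [[0.0, 0.0, 0.00], [0.08, 0.0, 0.09], [0.08, 0.00, 0.09]] + [[0.02, -0.0, 0.0],[-0.07, 0.01, -0.01],[-0.02, 0.00, -0.00]] + [[-0.02, -0.01, 0.01], [-0.07, -0.02, 0.02], [0.02, 0.01, -0.01]]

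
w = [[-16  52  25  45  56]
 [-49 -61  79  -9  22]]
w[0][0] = -16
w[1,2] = 79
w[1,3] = -9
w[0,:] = [-16, 52, 25, 45, 56]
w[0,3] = 45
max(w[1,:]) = 79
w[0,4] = 56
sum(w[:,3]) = 36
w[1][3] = -9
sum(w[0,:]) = 162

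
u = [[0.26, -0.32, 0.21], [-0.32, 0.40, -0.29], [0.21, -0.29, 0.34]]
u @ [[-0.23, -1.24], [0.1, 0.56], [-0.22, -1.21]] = [[-0.14, -0.76], [0.18, 0.97], [-0.15, -0.83]]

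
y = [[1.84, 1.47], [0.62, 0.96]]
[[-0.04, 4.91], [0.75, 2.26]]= y @ [[-1.33, 1.62], [1.64, 1.31]]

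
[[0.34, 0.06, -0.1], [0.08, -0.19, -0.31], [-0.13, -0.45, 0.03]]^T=[[0.34,0.08,-0.13],  [0.06,-0.19,-0.45],  [-0.1,-0.31,0.03]]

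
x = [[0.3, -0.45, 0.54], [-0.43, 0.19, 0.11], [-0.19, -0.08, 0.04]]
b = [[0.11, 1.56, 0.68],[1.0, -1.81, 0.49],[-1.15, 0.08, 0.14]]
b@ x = [[-0.77, 0.19, 0.26], [0.99, -0.83, 0.36], [-0.41, 0.52, -0.61]]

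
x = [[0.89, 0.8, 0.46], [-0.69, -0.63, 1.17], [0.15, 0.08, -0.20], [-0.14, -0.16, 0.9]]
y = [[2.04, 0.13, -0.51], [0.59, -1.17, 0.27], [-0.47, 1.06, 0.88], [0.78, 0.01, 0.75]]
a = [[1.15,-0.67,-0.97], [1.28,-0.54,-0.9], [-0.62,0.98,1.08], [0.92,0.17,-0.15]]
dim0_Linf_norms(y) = [2.04, 1.17, 0.88]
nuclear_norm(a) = 3.76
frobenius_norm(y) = 3.09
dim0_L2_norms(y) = [2.31, 1.58, 1.29]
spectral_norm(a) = 2.83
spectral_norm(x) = 1.78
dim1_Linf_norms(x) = [0.89, 1.17, 0.2, 0.9]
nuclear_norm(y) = 5.11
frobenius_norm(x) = 2.19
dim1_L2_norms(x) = [1.28, 1.5, 0.26, 0.92]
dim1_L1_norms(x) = [2.15, 2.49, 0.43, 1.2]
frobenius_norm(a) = 2.98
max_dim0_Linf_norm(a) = 1.28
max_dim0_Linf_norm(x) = 1.17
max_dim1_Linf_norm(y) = 2.04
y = a + x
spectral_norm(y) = 2.40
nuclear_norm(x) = 3.11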